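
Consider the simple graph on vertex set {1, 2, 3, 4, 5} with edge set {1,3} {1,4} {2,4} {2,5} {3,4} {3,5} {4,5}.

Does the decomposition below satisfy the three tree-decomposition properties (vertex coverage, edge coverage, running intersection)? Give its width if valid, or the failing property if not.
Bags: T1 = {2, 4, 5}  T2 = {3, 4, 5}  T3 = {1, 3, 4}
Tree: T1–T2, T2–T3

Yes; width 2.

Checking the three conditions: (i) the bags cover all of {1, 2, 3, 4, 5}; (ii) for each edge, some bag contains both endpoints; (iii) the bags containing any fixed vertex form a subtree. All hold, so the decomposition is valid with width 3 − 1 = 2.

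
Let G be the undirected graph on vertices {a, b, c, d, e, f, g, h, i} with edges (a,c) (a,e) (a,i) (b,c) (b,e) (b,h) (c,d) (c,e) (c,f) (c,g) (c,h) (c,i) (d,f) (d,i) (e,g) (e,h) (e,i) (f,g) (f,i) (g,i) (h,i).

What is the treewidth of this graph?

3

A width-3 tree decomposition is:
Bags: B1 = {c, e, h, i}  B2 = {c, e, g, i}  B3 = {c, f, g, i}  B4 = {b, c, e, h}  B5 = {c, d, f, i}  B6 = {a, c, e, i}
Tree: B1–B2, B2–B3, B1–B4, B3–B5, B1–B6
Each bag holds 4 vertices, so the decomposition has width 3, which upper-bounds the treewidth. On the other hand G contains the 4-clique {b, c, e, h}. A clique must lie in a single bag of any decomposition, so no decomposition can have width below 3. The upper and lower bounds meet at 3, so that is the treewidth.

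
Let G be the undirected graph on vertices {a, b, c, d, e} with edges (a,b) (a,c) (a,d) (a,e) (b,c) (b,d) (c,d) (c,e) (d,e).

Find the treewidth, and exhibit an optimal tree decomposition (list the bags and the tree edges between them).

Every bag has size at most 4, so the width is 4 − 1 = 3 and tw(G) ≤ 3. For the lower bound, the 4 vertices {a, c, d, e} are pairwise adjacent, and any tree decomposition puts a clique entirely inside one bag — forcing width ≥ 3. Combining the bounds, tw(G) = 3.

Treewidth 3.
One such decomposition:
Bags: B1 = {a, c, d, e}  B2 = {a, b, c, d}
Tree: B1–B2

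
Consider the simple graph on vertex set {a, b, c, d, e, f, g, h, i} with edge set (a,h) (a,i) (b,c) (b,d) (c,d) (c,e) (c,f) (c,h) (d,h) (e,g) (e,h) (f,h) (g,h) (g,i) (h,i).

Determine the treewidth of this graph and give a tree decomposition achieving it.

The largest bag has 3 vertices, giving width 2; this decomposition certifies tw(G) ≤ 2. Conversely, {e, g, h} is a clique of size 3, and the vertices of any clique must share a bag in every tree decomposition; so some bag has ≥ 3 vertices and tw(G) ≥ 2. Therefore the treewidth is 2.

Treewidth 2.
One such decomposition:
Bags: B1 = {c, f, h}  B2 = {c, d, h}  B3 = {c, e, h}  B4 = {e, g, h}  B5 = {g, h, i}  B6 = {a, h, i}  B7 = {b, c, d}
Tree: B1–B2, B1–B3, B3–B4, B4–B5, B5–B6, B2–B7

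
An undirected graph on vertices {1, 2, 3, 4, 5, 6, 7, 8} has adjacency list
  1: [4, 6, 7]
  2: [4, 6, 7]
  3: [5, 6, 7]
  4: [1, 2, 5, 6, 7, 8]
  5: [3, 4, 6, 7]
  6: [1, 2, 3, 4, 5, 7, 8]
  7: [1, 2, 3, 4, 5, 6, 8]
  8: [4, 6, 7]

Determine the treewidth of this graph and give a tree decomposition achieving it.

Each bag holds 4 vertices, so the decomposition has width 3, which upper-bounds the treewidth. On the other hand G contains the 4-clique {3, 5, 6, 7}. A clique must lie in a single bag of any decomposition, so no decomposition can have width below 3. Therefore the treewidth is 3.

Treewidth 3.
One optimal decomposition is:
Bags: B1 = {2, 4, 6, 7}  B2 = {4, 6, 7, 8}  B3 = {4, 5, 6, 7}  B4 = {3, 5, 6, 7}  B5 = {1, 4, 6, 7}
Tree: B1–B2, B2–B3, B3–B4, B3–B5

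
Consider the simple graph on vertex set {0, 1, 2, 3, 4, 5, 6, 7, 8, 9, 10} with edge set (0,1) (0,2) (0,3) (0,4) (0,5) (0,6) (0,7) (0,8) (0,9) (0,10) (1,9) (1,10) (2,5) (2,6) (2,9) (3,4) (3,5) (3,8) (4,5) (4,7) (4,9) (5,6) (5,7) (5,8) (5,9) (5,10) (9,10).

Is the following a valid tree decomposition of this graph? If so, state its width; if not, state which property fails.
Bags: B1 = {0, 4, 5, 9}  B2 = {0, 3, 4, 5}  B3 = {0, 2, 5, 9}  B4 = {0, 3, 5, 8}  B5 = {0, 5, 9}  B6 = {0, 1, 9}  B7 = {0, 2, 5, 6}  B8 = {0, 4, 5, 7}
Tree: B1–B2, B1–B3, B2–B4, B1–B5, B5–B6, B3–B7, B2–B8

No — vertex 10 appears in no bag.

A tree decomposition must satisfy three properties: every vertex lies in some bag; for every edge, both endpoints lie together in some bag; and for every vertex, the bags containing it form a connected subtree. Here vertex 10 appears in no bag, so the decomposition is invalid.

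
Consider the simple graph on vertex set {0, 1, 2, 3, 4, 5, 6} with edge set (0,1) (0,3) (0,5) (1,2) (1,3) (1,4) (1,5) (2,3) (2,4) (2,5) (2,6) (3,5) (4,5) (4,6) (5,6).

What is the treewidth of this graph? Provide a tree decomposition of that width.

Treewidth 3.
One optimal decomposition is:
Bags: B1 = {1, 2, 4, 5}  B2 = {1, 2, 3, 5}  B3 = {2, 4, 5, 6}  B4 = {0, 1, 3, 5}
Tree: B1–B2, B1–B3, B2–B4

Each bag holds 4 vertices, so the decomposition has width 3, which upper-bounds the treewidth. On the other hand G contains the 4-clique {0, 1, 3, 5}. A clique must lie in a single bag of any decomposition, so no decomposition can have width below 3. The upper and lower bounds meet at 3, so that is the treewidth.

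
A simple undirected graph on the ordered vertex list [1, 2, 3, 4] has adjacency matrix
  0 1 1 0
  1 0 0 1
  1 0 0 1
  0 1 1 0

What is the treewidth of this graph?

2

A width-2 tree decomposition is:
Bags: B1 = {1, 3, 4}  B2 = {1, 2, 4}
Tree: B1–B2
Every bag has size at most 3, so the width is 3 − 1 = 2 and tw(G) ≤ 2. Since 1–3–4–2–1 is a cycle in G, G is not acyclic. Forests are exactly the graphs of treewidth ≤ 1, so tw(G) ≥ 2. Combining the bounds, tw(G) = 2.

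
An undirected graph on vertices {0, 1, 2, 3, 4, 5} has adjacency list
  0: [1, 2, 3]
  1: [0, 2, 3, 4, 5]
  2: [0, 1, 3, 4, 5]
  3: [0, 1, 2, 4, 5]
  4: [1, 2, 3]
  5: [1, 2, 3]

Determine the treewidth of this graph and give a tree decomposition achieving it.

The largest bag has 4 vertices, giving width 3; this decomposition certifies tw(G) ≤ 3. For the lower bound, the 4 vertices {0, 1, 2, 3} are pairwise adjacent, and any tree decomposition puts a clique entirely inside one bag — forcing width ≥ 3. Therefore the treewidth is 3.

Treewidth 3.
Bags: B1 = {1, 2, 3, 5}  B2 = {1, 2, 3, 4}  B3 = {0, 1, 2, 3}
Tree: B1–B2, B1–B3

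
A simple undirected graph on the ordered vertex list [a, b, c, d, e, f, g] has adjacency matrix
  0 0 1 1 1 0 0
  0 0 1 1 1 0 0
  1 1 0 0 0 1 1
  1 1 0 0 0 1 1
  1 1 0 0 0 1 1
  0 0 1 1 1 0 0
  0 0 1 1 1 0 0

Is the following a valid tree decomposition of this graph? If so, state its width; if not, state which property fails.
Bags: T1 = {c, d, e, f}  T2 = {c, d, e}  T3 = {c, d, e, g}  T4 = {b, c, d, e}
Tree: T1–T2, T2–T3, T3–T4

A tree decomposition must satisfy three properties: every vertex lies in some bag; for every edge, both endpoints lie together in some bag; and for every vertex, the bags containing it form a connected subtree. Here vertex a appears in no bag, so the decomposition is invalid.

No — vertex a appears in no bag.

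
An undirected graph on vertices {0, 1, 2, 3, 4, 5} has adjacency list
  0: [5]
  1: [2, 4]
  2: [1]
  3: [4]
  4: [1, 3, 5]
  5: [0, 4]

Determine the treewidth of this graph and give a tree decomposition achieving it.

Treewidth 1.
One optimal decomposition is:
Bags: B1 = {1, 4}  B2 = {4, 5}  B3 = {3, 4}  B4 = {1, 2}  B5 = {0, 5}
Tree: B1–B2, B1–B3, B1–B4, B2–B5

Each bag holds 2 vertices, so the decomposition has width 1, which upper-bounds the treewidth. G has an edge, so its treewidth is at least 1. Combining the bounds, tw(G) = 1.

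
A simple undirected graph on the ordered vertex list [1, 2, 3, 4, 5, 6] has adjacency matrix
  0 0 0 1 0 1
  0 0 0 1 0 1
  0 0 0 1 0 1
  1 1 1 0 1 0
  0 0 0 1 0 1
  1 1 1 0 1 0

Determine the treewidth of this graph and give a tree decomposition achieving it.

Each bag holds 3 vertices, so the decomposition has width 2, which upper-bounds the treewidth. Since 3–6–1–4–3 is a cycle in G, G is not acyclic. Forests are exactly the graphs of treewidth ≤ 1, so tw(G) ≥ 2. Hence tw(G) = 2 exactly.

Treewidth 2.
One optimal decomposition is:
Bags: B1 = {3, 4, 6}  B2 = {1, 4, 6}  B3 = {2, 4, 6}  B4 = {4, 5, 6}
Tree: B1–B2, B2–B3, B3–B4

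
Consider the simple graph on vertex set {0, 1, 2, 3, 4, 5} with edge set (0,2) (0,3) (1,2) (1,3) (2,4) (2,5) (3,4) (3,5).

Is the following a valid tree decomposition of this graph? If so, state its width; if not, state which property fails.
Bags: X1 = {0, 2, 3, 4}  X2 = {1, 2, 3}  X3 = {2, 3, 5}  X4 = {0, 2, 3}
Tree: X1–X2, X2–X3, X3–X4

No — bags containing vertex 0 are not connected in the tree.

A tree decomposition must satisfy three properties: every vertex lies in some bag; for every edge, both endpoints lie together in some bag; and for every vertex, the bags containing it form a connected subtree. Here bags containing vertex 0 are not connected in the tree, so the decomposition is invalid.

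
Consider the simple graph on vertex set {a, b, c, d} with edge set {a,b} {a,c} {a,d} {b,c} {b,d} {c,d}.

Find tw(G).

3

A width-3 tree decomposition is:
Bags: B1 = {a, b, c, d}
Tree: (single bag)
A single bag containing all 4 vertices is trivially a valid decomposition of width 3. On the other hand G contains the 4-clique {a, b, c, d}. A clique must lie in a single bag of any decomposition, so no decomposition can have width below 3. Hence tw(G) = 3 exactly.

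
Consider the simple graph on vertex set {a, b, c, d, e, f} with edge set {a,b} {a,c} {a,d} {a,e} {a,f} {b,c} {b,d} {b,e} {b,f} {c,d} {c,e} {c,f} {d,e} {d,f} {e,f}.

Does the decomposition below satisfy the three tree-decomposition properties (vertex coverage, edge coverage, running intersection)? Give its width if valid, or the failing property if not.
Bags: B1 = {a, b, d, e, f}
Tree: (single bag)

No — vertex c appears in no bag.

A tree decomposition must satisfy three properties: every vertex lies in some bag; for every edge, both endpoints lie together in some bag; and for every vertex, the bags containing it form a connected subtree. Here vertex c appears in no bag, so the decomposition is invalid.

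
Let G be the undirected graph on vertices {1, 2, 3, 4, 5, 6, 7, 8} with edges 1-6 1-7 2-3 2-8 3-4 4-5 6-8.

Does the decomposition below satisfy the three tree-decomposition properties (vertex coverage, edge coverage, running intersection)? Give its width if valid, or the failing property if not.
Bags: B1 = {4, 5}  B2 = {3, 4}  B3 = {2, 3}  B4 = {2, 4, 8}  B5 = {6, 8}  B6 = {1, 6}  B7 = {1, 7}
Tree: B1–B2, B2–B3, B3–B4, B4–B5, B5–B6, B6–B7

No — bags containing vertex 4 are not connected in the tree.

A tree decomposition must satisfy three properties: every vertex lies in some bag; for every edge, both endpoints lie together in some bag; and for every vertex, the bags containing it form a connected subtree. Here bags containing vertex 4 are not connected in the tree, so the decomposition is invalid.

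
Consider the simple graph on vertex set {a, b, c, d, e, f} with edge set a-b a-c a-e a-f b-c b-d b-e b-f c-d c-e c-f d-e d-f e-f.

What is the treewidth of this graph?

A width-4 tree decomposition is:
Bags: B1 = {a, b, c, e, f}  B2 = {b, c, d, e, f}
Tree: B1–B2
Each bag holds 5 vertices, so the decomposition has width 4, which upper-bounds the treewidth. On the other hand G contains the 5-clique {b, c, d, e, f}. A clique must lie in a single bag of any decomposition, so no decomposition can have width below 4. Hence tw(G) = 4 exactly.

4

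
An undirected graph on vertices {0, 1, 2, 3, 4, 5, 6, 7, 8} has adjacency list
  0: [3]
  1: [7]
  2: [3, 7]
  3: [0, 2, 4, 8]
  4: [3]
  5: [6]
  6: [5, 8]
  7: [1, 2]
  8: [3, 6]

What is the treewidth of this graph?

A width-1 tree decomposition is:
Bags: B1 = {0, 3}  B2 = {2, 3}  B3 = {2, 7}  B4 = {3, 4}  B5 = {3, 8}  B6 = {6, 8}  B7 = {5, 6}  B8 = {1, 7}
Tree: B1–B2, B2–B3, B2–B4, B2–B5, B5–B6, B6–B7, B3–B8
The largest bag has 2 vertices, giving width 1; this decomposition certifies tw(G) ≤ 1. Since G has at least one edge (e.g. 0–3), it is not an edgeless graph, so tw(G) ≥ 1. Hence tw(G) = 1 exactly.

1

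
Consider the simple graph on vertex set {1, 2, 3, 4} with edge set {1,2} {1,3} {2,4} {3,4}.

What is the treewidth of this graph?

2

A width-2 tree decomposition is:
Bags: B1 = {1, 2, 4}  B2 = {1, 3, 4}
Tree: B1–B2
Each bag holds 3 vertices, so the decomposition has width 2, which upper-bounds the treewidth. For the lower bound, G contains the cycle 1–2–4–3–1, so G is not a forest; only forests have treewidth ≤ 1, hence tw(G) ≥ 2. Combining the bounds, tw(G) = 2.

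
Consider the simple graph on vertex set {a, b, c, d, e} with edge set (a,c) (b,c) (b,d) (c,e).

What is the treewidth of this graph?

A width-1 tree decomposition is:
Bags: B1 = {c, e}  B2 = {a, c}  B3 = {b, c}  B4 = {b, d}
Tree: B1–B2, B1–B3, B3–B4
Every bag has size at most 2, so the width is 2 − 1 = 1 and tw(G) ≤ 1. Any graph with an edge has treewidth ≥ 1, and G has the edge e–c. Hence tw(G) = 1 exactly.

1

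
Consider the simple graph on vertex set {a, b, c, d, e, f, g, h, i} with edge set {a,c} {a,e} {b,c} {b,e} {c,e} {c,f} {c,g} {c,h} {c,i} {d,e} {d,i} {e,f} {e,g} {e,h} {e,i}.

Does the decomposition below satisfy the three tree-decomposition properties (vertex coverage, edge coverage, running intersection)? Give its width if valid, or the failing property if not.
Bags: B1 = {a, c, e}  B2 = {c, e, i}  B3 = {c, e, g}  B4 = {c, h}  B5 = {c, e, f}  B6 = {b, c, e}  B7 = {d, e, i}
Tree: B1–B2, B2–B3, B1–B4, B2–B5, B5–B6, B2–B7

No — edge (e,h) lies in no bag.

A tree decomposition must satisfy three properties: every vertex lies in some bag; for every edge, both endpoints lie together in some bag; and for every vertex, the bags containing it form a connected subtree. Here edge (e,h) lies in no bag, so the decomposition is invalid.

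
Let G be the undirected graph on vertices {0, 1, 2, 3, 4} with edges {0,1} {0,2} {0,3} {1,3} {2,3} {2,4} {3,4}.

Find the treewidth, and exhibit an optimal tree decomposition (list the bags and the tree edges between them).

Each bag holds 3 vertices, so the decomposition has width 2, which upper-bounds the treewidth. For the lower bound, the 3 vertices {0, 1, 3} are pairwise adjacent, and any tree decomposition puts a clique entirely inside one bag — forcing width ≥ 2. Combining the bounds, tw(G) = 2.

Treewidth 2.
One optimal decomposition is:
Bags: B1 = {0, 2, 3}  B2 = {0, 1, 3}  B3 = {2, 3, 4}
Tree: B1–B2, B1–B3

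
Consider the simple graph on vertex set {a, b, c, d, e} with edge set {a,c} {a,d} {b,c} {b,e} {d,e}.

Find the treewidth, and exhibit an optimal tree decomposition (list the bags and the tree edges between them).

Treewidth 2.
One optimal decomposition is:
Bags: B1 = {b, c, e}  B2 = {c, d, e}  B3 = {a, c, d}
Tree: B1–B2, B2–B3

Each bag holds 3 vertices, so the decomposition has width 2, which upper-bounds the treewidth. Since c–b–e–d–a–c is a cycle in G, G is not acyclic. Forests are exactly the graphs of treewidth ≤ 1, so tw(G) ≥ 2. Combining the bounds, tw(G) = 2.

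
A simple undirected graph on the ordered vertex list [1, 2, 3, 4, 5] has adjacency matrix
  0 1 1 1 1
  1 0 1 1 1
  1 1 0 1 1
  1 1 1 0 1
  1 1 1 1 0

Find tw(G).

A width-4 tree decomposition is:
Bags: B1 = {1, 2, 3, 4, 5}
Tree: (single bag)
With just one bag of size 5, the width is 5 − 1 = 4, so tw(G) ≤ 4. On the other hand G contains the 5-clique {1, 2, 3, 4, 5}. A clique must lie in a single bag of any decomposition, so no decomposition can have width below 4. Therefore the treewidth is 4.

4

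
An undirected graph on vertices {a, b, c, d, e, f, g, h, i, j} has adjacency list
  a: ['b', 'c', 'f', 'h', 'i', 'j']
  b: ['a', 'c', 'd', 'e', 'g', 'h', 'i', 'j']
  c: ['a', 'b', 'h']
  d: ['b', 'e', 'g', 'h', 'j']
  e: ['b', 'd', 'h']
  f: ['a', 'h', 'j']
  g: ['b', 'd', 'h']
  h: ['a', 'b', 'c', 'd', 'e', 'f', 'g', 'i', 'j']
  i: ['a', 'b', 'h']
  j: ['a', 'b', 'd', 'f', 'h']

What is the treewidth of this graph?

3

A width-3 tree decomposition is:
Bags: B1 = {a, b, h, j}  B2 = {a, b, c, h}  B3 = {a, b, h, i}  B4 = {b, d, h, j}  B5 = {b, d, g, h}  B6 = {b, d, e, h}  B7 = {a, f, h, j}
Tree: B1–B2, B2–B3, B1–B4, B4–B5, B5–B6, B1–B7
The largest bag has 4 vertices, giving width 3; this decomposition certifies tw(G) ≤ 3. On the other hand G contains the 4-clique {a, f, h, j}. A clique must lie in a single bag of any decomposition, so no decomposition can have width below 3. Combining the bounds, tw(G) = 3.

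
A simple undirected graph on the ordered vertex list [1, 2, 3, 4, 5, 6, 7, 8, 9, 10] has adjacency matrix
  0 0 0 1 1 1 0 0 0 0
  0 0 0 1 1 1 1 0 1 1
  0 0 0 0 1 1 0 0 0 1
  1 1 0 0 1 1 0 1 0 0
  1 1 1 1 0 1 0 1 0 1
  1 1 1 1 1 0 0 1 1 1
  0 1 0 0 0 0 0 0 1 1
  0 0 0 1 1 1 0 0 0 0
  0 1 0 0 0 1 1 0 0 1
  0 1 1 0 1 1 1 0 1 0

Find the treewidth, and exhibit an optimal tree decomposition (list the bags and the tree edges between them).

Every bag has size at most 4, so the width is 4 − 1 = 3 and tw(G) ≤ 3. For the lower bound, the 4 vertices {2, 6, 9, 10} are pairwise adjacent, and any tree decomposition puts a clique entirely inside one bag — forcing width ≥ 3. Hence tw(G) = 3 exactly.

Treewidth 3.
One such decomposition:
Bags: B1 = {1, 4, 5, 6}  B2 = {2, 4, 5, 6}  B3 = {2, 5, 6, 10}  B4 = {4, 5, 6, 8}  B5 = {2, 6, 9, 10}  B6 = {2, 7, 9, 10}  B7 = {3, 5, 6, 10}
Tree: B1–B2, B2–B3, B1–B4, B3–B5, B5–B6, B3–B7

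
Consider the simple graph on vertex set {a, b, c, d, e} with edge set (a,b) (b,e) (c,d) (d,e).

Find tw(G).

1

A width-1 tree decomposition is:
Bags: B1 = {d, e}  B2 = {b, e}  B3 = {a, b}  B4 = {c, d}
Tree: B1–B2, B2–B3, B1–B4
Every bag has size at most 2, so the width is 2 − 1 = 1 and tw(G) ≤ 1. Since G has at least one edge (e.g. d–e), it is not an edgeless graph, so tw(G) ≥ 1. Combining the bounds, tw(G) = 1.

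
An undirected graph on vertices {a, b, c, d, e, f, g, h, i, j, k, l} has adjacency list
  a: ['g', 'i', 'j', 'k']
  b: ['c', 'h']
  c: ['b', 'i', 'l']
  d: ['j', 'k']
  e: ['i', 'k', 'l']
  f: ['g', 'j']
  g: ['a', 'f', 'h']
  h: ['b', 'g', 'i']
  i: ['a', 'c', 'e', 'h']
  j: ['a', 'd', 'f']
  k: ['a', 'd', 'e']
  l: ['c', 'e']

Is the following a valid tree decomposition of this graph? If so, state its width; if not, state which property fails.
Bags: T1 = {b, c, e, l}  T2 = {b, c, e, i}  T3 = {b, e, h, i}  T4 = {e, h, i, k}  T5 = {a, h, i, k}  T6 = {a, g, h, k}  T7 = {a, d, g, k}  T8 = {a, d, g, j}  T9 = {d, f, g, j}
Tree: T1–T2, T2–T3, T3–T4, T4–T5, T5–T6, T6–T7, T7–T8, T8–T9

Yes; width 3.

Vertex coverage: the bags together contain {a, b, c, d, e, f, g, h, i, j, k, l}, the full vertex set. Edge coverage: each edge of G has both endpoints in at least one bag. Running intersection: for every vertex, the bags containing it form a connected subtree. All three properties hold, so this is a valid tree decomposition of width max|bag| − 1 = 3, and hence tw(G) ≤ 3.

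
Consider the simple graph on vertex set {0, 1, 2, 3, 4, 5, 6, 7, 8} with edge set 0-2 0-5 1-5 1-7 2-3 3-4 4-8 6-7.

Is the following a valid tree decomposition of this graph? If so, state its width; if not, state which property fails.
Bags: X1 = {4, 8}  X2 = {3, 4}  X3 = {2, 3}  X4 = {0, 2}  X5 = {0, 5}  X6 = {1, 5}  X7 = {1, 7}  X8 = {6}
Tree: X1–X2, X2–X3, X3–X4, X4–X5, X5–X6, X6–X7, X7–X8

A tree decomposition must satisfy three properties: every vertex lies in some bag; for every edge, both endpoints lie together in some bag; and for every vertex, the bags containing it form a connected subtree. Here edge (7,6) lies in no bag, so the decomposition is invalid.

No — edge (7,6) lies in no bag.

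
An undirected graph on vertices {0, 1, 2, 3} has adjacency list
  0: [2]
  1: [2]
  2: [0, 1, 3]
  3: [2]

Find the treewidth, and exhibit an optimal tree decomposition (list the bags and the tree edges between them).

Treewidth 1.
One optimal decomposition is:
Bags: B1 = {2, 3}  B2 = {0, 2}  B3 = {1, 2}
Tree: B1–B2, B1–B3

Every bag has size at most 2, so the width is 2 − 1 = 1 and tw(G) ≤ 1. Since G has at least one edge (e.g. 3–2), it is not an edgeless graph, so tw(G) ≥ 1. Hence tw(G) = 1 exactly.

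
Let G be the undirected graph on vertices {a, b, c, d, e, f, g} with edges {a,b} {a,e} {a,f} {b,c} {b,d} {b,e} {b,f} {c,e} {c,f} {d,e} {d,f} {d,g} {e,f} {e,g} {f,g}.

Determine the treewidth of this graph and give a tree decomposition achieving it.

Each bag holds 4 vertices, so the decomposition has width 3, which upper-bounds the treewidth. For the lower bound, the 4 vertices {d, e, f, g} are pairwise adjacent, and any tree decomposition puts a clique entirely inside one bag — forcing width ≥ 3. Therefore the treewidth is 3.

Treewidth 3.
One such decomposition:
Bags: B1 = {b, d, e, f}  B2 = {b, c, e, f}  B3 = {a, b, e, f}  B4 = {d, e, f, g}
Tree: B1–B2, B1–B3, B1–B4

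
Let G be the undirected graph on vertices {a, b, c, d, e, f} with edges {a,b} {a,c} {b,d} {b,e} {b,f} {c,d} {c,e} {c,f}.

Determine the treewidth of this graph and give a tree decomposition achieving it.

Treewidth 2.
One such decomposition:
Bags: B1 = {b, c, e}  B2 = {a, b, c}  B3 = {b, c, d}  B4 = {b, c, f}
Tree: B1–B2, B2–B3, B3–B4

Each bag holds 3 vertices, so the decomposition has width 2, which upper-bounds the treewidth. For the lower bound, G contains the cycle b–e–c–a–b, so G is not a forest; only forests have treewidth ≤ 1, hence tw(G) ≥ 2. The upper and lower bounds meet at 2, so that is the treewidth.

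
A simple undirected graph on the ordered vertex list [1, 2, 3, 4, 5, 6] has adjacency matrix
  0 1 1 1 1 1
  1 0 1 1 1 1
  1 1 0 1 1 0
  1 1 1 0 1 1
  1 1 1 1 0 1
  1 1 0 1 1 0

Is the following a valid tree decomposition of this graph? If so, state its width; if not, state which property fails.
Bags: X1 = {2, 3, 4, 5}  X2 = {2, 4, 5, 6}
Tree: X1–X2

No — vertex 1 appears in no bag.

A tree decomposition must satisfy three properties: every vertex lies in some bag; for every edge, both endpoints lie together in some bag; and for every vertex, the bags containing it form a connected subtree. Here vertex 1 appears in no bag, so the decomposition is invalid.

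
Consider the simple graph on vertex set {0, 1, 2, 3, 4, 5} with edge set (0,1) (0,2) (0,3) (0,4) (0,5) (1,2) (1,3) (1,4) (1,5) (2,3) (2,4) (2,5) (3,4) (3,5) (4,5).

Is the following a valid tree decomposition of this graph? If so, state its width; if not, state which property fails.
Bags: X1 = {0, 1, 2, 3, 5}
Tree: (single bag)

No — vertex 4 appears in no bag.

A tree decomposition must satisfy three properties: every vertex lies in some bag; for every edge, both endpoints lie together in some bag; and for every vertex, the bags containing it form a connected subtree. Here vertex 4 appears in no bag, so the decomposition is invalid.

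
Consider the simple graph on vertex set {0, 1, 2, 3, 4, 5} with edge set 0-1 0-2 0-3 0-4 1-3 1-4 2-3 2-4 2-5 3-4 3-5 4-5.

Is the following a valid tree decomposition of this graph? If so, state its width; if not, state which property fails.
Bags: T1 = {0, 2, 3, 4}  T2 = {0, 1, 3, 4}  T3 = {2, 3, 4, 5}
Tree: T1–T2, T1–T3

Yes; width 3.

Vertex coverage: the bags together contain {0, 1, 2, 3, 4, 5}, the full vertex set. Edge coverage: each edge of G has both endpoints in at least one bag. Running intersection: for every vertex, the bags containing it form a connected subtree. All three properties hold, so this is a valid tree decomposition of width max|bag| − 1 = 3, and hence tw(G) ≤ 3.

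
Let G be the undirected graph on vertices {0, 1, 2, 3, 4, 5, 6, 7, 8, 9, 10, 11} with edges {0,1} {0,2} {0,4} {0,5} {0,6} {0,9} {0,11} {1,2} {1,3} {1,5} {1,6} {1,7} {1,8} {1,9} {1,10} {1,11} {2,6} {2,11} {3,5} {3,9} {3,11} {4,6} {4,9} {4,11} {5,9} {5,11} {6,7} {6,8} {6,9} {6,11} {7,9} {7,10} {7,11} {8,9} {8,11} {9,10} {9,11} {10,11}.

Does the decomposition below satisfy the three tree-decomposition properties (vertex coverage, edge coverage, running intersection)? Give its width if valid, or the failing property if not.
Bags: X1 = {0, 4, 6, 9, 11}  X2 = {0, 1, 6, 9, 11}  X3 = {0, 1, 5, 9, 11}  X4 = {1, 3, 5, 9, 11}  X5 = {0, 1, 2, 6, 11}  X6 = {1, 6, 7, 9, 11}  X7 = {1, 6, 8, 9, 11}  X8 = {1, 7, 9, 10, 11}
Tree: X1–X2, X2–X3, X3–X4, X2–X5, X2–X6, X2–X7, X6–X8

Checking the three conditions: (i) the bags cover all of {0, 1, 2, 3, 4, 5, 6, 7, 8, 9, 10, 11}; (ii) for each edge, some bag contains both endpoints; (iii) the bags containing any fixed vertex form a subtree. All hold, so the decomposition is valid with width 5 − 1 = 4.

Yes; width 4.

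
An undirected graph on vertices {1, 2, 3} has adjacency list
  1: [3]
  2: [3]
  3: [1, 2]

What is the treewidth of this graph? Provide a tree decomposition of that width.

Every bag has size at most 2, so the width is 2 − 1 = 1 and tw(G) ≤ 1. Any graph with an edge has treewidth ≥ 1, and G has the edge 2–3. Hence tw(G) = 1 exactly.

Treewidth 1.
One optimal decomposition is:
Bags: B1 = {2, 3}  B2 = {1, 3}
Tree: B1–B2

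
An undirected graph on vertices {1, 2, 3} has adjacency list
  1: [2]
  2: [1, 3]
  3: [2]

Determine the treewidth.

A width-1 tree decomposition is:
Bags: B1 = {2, 3}  B2 = {1, 2}
Tree: B1–B2
Every bag has size at most 2, so the width is 2 − 1 = 1 and tw(G) ≤ 1. Since G has at least one edge (e.g. 2–3), it is not an edgeless graph, so tw(G) ≥ 1. Therefore the treewidth is 1.

1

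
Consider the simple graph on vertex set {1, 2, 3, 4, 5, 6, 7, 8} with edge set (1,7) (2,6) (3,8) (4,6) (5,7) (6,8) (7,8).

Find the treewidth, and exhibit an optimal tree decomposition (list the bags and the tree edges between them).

Treewidth 1.
One such decomposition:
Bags: B1 = {4, 6}  B2 = {6, 8}  B3 = {7, 8}  B4 = {2, 6}  B5 = {3, 8}  B6 = {5, 7}  B7 = {1, 7}
Tree: B1–B2, B2–B3, B2–B4, B2–B5, B3–B6, B3–B7

Each bag holds 2 vertices, so the decomposition has width 1, which upper-bounds the treewidth. Any graph with an edge has treewidth ≥ 1, and G has the edge 4–6. Therefore the treewidth is 1.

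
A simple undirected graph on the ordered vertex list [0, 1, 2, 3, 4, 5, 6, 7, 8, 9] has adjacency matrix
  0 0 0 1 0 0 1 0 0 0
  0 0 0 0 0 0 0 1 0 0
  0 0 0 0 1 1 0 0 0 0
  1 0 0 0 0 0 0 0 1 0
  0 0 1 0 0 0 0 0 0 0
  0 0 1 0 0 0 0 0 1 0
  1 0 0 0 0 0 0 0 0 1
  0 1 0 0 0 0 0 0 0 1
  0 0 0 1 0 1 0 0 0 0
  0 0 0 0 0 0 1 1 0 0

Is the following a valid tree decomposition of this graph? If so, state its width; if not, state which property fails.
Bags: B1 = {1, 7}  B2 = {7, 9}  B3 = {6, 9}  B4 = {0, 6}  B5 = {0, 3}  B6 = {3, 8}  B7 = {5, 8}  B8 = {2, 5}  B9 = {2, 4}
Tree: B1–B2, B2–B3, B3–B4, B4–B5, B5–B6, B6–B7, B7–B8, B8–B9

Every vertex of G appears in some bag (union = {0, 1, 2, 3, 4, 5, 6, 7, 8, 9}); every edge is covered by a bag; and for each vertex v the set of bags containing v is connected in the bag tree. The decomposition is therefore valid. The largest bag has 2 vertices, so the width is 1.

Yes; width 1.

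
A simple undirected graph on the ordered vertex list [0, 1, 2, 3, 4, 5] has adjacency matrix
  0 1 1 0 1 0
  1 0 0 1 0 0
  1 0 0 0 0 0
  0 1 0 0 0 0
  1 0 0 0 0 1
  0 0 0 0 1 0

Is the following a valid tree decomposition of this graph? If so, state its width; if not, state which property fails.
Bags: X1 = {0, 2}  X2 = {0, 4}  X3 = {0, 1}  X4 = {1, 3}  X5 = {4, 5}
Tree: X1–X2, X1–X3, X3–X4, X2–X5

Checking the three conditions: (i) the bags cover all of {0, 1, 2, 3, 4, 5}; (ii) for each edge, some bag contains both endpoints; (iii) the bags containing any fixed vertex form a subtree. All hold, so the decomposition is valid with width 2 − 1 = 1.

Yes; width 1.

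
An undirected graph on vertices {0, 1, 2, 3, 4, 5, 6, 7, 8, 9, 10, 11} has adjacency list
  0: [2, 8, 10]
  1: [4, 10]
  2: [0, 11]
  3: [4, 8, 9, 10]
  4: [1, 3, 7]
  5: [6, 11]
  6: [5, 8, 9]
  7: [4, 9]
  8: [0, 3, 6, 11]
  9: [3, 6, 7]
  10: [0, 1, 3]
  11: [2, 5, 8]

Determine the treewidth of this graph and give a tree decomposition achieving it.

Every bag has size at most 4, so the width is 4 − 1 = 3 and tw(G) ≤ 3. For the lower bound: the 4 vertex sets {2,5,11}, {0}, {8}, {3,6,9,10} are disjoint, each induces a connected subgraph, and every pair is joined by at least one edge of G. Contracting each set to a single vertex therefore yields K_{4} as a minor, and since treewidth is minor-monotone, tw(G) ≥ tw(K_{4}) = 3. Therefore the treewidth is 3.

Treewidth 3.
One optimal decomposition is:
Bags: B1 = {0, 2, 5, 11}  B2 = {0, 5, 8, 11}  B3 = {0, 5, 6, 8}  B4 = {0, 6, 8, 10}  B5 = {3, 6, 8, 10}  B6 = {3, 6, 9, 10}  B7 = {1, 3, 9, 10}  B8 = {1, 3, 4, 9}  B9 = {1, 4, 7, 9}
Tree: B1–B2, B2–B3, B3–B4, B4–B5, B5–B6, B6–B7, B7–B8, B8–B9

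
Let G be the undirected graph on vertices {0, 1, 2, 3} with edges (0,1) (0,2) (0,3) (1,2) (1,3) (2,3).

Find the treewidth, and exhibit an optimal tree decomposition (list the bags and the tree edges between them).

A single bag containing all 4 vertices is trivially a valid decomposition of width 3. Conversely, {0, 1, 2, 3} is a clique of size 4, and the vertices of any clique must share a bag in every tree decomposition; so some bag has ≥ 4 vertices and tw(G) ≥ 3. Hence tw(G) = 3 exactly.

Treewidth 3.
One such decomposition:
Bags: B1 = {0, 1, 2, 3}
Tree: (single bag)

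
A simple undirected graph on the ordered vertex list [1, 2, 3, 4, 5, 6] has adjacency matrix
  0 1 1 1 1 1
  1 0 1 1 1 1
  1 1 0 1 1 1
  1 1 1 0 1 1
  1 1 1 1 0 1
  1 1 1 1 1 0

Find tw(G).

5

A width-5 tree decomposition is:
Bags: B1 = {1, 2, 3, 4, 5, 6}
Tree: (single bag)
With just one bag of size 6, the width is 6 − 1 = 5, so tw(G) ≤ 5. Conversely, {1, 2, 3, 4, 5, 6} is a clique of size 6, and the vertices of any clique must share a bag in every tree decomposition; so some bag has ≥ 6 vertices and tw(G) ≥ 5. Therefore the treewidth is 5.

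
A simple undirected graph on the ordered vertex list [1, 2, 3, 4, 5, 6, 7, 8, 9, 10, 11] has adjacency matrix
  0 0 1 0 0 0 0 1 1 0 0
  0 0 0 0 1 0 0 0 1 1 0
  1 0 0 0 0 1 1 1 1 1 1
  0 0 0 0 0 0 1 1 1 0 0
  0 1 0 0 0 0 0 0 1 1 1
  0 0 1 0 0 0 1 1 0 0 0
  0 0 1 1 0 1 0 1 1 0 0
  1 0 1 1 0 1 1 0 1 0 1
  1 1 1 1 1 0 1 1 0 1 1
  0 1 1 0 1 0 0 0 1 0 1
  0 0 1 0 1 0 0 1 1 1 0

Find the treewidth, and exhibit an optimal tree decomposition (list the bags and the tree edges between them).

The largest bag has 4 vertices, giving width 3; this decomposition certifies tw(G) ≤ 3. On the other hand G contains the 4-clique {2, 5, 9, 10}. A clique must lie in a single bag of any decomposition, so no decomposition can have width below 3. The upper and lower bounds meet at 3, so that is the treewidth.

Treewidth 3.
One such decomposition:
Bags: B1 = {3, 6, 7, 8}  B2 = {3, 7, 8, 9}  B3 = {1, 3, 8, 9}  B4 = {3, 8, 9, 11}  B5 = {3, 9, 10, 11}  B6 = {4, 7, 8, 9}  B7 = {5, 9, 10, 11}  B8 = {2, 5, 9, 10}
Tree: B1–B2, B2–B3, B2–B4, B4–B5, B2–B6, B5–B7, B7–B8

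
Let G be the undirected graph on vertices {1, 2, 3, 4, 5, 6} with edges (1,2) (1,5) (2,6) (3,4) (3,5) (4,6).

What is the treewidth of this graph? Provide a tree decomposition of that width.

Treewidth 2.
One such decomposition:
Bags: B1 = {1, 2, 5}  B2 = {2, 3, 5}  B3 = {2, 3, 4}  B4 = {2, 4, 6}
Tree: B1–B2, B2–B3, B3–B4

Each bag holds 3 vertices, so the decomposition has width 2, which upper-bounds the treewidth. For the lower bound, G contains the cycle 2–1–5–3–4–6–2, so G is not a forest; only forests have treewidth ≤ 1, hence tw(G) ≥ 2. Therefore the treewidth is 2.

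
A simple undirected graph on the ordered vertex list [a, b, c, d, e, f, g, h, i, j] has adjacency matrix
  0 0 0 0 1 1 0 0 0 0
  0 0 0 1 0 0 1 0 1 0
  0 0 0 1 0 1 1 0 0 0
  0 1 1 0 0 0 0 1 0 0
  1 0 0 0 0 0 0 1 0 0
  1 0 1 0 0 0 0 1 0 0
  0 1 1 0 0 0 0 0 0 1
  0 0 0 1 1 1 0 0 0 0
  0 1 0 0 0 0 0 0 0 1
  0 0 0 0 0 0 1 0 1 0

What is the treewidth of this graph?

2

A width-2 tree decomposition is:
Bags: B1 = {g, i, j}  B2 = {b, g, i}  B3 = {b, c, g}  B4 = {b, c, d}  B5 = {c, d, f}  B6 = {d, f, h}  B7 = {a, f, h}  B8 = {a, e, h}
Tree: B1–B2, B2–B3, B3–B4, B4–B5, B5–B6, B6–B7, B7–B8
Each bag holds 3 vertices, so the decomposition has width 2, which upper-bounds the treewidth. For the lower bound, G contains the cycle j–i–b–g–j, so G is not a forest; only forests have treewidth ≤ 1, hence tw(G) ≥ 2. Therefore the treewidth is 2.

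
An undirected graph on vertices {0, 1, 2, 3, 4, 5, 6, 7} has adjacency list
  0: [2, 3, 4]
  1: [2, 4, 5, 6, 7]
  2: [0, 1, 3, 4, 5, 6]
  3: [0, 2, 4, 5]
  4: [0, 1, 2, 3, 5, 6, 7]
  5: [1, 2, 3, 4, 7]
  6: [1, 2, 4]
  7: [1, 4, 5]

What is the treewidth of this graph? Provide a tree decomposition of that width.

The largest bag has 4 vertices, giving width 3; this decomposition certifies tw(G) ≤ 3. Conversely, {0, 2, 3, 4} is a clique of size 4, and the vertices of any clique must share a bag in every tree decomposition; so some bag has ≥ 4 vertices and tw(G) ≥ 3. Therefore the treewidth is 3.

Treewidth 3.
One such decomposition:
Bags: B1 = {0, 2, 3, 4}  B2 = {2, 3, 4, 5}  B3 = {1, 2, 4, 5}  B4 = {1, 4, 5, 7}  B5 = {1, 2, 4, 6}
Tree: B1–B2, B2–B3, B3–B4, B3–B5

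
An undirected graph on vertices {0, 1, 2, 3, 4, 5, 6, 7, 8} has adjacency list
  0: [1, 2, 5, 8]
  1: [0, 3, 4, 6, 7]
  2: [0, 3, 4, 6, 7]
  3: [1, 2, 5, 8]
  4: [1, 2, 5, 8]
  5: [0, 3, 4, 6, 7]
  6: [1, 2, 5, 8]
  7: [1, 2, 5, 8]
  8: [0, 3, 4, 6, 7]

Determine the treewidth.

4

A width-4 tree decomposition is:
Bags: B1 = {1, 2, 4, 5, 8}  B2 = {1, 2, 3, 5, 8}  B3 = {1, 2, 5, 6, 8}  B4 = {1, 2, 5, 7, 8}  B5 = {0, 1, 2, 5, 8}
Tree: B1–B2, B2–B3, B3–B4, B4–B5
The largest bag has 5 vertices, giving width 4; this decomposition certifies tw(G) ≤ 4. For the lower bound: the 5 vertex sets {2,4}, {3,8}, {1,6}, {5}, {7} are disjoint, each induces a connected subgraph, and every pair is joined by at least one edge of G. Contracting each set to a single vertex therefore yields K_{5} as a minor, and since treewidth is minor-monotone, tw(G) ≥ tw(K_{5}) = 4. Therefore the treewidth is 4.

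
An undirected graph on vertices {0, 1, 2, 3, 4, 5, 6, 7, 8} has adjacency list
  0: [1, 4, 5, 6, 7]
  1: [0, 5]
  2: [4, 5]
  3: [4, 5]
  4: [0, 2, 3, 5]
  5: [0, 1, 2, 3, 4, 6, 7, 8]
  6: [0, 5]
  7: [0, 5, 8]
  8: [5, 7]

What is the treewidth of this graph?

A width-2 tree decomposition is:
Bags: B1 = {3, 4, 5}  B2 = {0, 4, 5}  B3 = {0, 5, 7}  B4 = {5, 7, 8}  B5 = {0, 1, 5}  B6 = {2, 4, 5}  B7 = {0, 5, 6}
Tree: B1–B2, B2–B3, B3–B4, B2–B5, B1–B6, B2–B7
The largest bag has 3 vertices, giving width 2; this decomposition certifies tw(G) ≤ 2. For the lower bound, the 3 vertices {0, 1, 5} are pairwise adjacent, and any tree decomposition puts a clique entirely inside one bag — forcing width ≥ 2. Combining the bounds, tw(G) = 2.

2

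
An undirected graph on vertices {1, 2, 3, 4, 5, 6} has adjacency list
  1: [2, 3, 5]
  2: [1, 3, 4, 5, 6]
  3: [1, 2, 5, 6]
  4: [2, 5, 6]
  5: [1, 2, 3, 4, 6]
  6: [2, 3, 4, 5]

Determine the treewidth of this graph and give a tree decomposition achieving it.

The largest bag has 4 vertices, giving width 3; this decomposition certifies tw(G) ≤ 3. For the lower bound, the 4 vertices {1, 2, 3, 5} are pairwise adjacent, and any tree decomposition puts a clique entirely inside one bag — forcing width ≥ 3. The upper and lower bounds meet at 3, so that is the treewidth.

Treewidth 3.
One optimal decomposition is:
Bags: B1 = {1, 2, 3, 5}  B2 = {2, 3, 5, 6}  B3 = {2, 4, 5, 6}
Tree: B1–B2, B2–B3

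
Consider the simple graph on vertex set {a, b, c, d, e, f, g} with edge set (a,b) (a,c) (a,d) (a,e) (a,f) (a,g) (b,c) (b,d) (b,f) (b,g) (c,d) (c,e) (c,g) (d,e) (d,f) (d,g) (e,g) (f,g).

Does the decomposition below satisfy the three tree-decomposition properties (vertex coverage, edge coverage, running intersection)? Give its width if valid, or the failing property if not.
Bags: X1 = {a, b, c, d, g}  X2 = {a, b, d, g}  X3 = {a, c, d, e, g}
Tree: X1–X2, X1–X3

No — vertex f appears in no bag.

A tree decomposition must satisfy three properties: every vertex lies in some bag; for every edge, both endpoints lie together in some bag; and for every vertex, the bags containing it form a connected subtree. Here vertex f appears in no bag, so the decomposition is invalid.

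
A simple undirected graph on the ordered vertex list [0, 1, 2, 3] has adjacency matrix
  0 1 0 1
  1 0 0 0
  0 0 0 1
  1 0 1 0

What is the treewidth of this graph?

A width-1 tree decomposition is:
Bags: B1 = {0, 3}  B2 = {2, 3}  B3 = {0, 1}
Tree: B1–B2, B1–B3
The largest bag has 2 vertices, giving width 1; this decomposition certifies tw(G) ≤ 1. G has an edge, so its treewidth is at least 1. The upper and lower bounds meet at 1, so that is the treewidth.

1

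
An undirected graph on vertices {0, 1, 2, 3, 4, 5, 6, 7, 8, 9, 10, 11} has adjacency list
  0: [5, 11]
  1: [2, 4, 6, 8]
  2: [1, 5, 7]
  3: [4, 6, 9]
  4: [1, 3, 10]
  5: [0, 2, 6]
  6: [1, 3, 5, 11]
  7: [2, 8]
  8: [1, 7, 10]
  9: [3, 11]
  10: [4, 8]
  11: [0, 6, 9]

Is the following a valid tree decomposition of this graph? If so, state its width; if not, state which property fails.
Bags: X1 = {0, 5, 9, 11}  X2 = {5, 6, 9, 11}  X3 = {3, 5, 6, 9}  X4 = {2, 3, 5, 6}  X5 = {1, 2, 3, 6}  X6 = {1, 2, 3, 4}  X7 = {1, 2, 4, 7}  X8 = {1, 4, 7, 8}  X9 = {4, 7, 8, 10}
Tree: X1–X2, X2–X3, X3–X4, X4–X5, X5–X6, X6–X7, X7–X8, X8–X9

Yes; width 3.

Every vertex of G appears in some bag (union = {0, 1, 2, 3, 4, 5, 6, 7, 8, 9, 10, 11}); every edge is covered by a bag; and for each vertex v the set of bags containing v is connected in the bag tree. The decomposition is therefore valid. The largest bag has 4 vertices, so the width is 3.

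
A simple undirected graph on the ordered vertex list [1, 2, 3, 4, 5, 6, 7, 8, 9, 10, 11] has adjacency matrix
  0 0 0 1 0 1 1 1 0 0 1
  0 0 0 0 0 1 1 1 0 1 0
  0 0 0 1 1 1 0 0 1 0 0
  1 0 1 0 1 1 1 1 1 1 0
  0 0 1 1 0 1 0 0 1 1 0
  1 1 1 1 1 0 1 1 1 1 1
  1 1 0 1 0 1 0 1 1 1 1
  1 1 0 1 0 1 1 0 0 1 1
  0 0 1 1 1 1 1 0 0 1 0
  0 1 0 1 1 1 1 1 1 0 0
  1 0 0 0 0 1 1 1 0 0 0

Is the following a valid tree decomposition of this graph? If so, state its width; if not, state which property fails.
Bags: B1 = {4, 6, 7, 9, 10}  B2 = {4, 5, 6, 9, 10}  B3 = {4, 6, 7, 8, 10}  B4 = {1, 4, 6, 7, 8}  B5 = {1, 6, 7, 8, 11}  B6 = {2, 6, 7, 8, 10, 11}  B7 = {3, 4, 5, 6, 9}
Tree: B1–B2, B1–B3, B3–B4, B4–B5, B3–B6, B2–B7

No — bags containing vertex 11 are not connected in the tree.

A tree decomposition must satisfy three properties: every vertex lies in some bag; for every edge, both endpoints lie together in some bag; and for every vertex, the bags containing it form a connected subtree. Here bags containing vertex 11 are not connected in the tree, so the decomposition is invalid.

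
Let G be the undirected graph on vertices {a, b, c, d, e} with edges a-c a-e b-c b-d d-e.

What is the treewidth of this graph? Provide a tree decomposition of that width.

Each bag holds 3 vertices, so the decomposition has width 2, which upper-bounds the treewidth. Since b–d–e–a–c–b is a cycle in G, G is not acyclic. Forests are exactly the graphs of treewidth ≤ 1, so tw(G) ≥ 2. Combining the bounds, tw(G) = 2.

Treewidth 2.
One such decomposition:
Bags: B1 = {b, d, e}  B2 = {a, b, e}  B3 = {a, b, c}
Tree: B1–B2, B2–B3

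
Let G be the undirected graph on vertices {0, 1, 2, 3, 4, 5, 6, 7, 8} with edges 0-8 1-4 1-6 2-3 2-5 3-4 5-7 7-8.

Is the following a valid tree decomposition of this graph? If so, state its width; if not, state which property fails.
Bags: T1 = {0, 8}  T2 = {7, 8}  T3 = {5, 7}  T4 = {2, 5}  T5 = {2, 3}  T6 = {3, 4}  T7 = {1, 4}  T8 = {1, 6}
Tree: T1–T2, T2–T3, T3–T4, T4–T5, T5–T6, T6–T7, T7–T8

Vertex coverage: the bags together contain {0, 1, 2, 3, 4, 5, 6, 7, 8}, the full vertex set. Edge coverage: each edge of G has both endpoints in at least one bag. Running intersection: for every vertex, the bags containing it form a connected subtree. All three properties hold, so this is a valid tree decomposition of width max|bag| − 1 = 1, and hence tw(G) ≤ 1.

Yes; width 1.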